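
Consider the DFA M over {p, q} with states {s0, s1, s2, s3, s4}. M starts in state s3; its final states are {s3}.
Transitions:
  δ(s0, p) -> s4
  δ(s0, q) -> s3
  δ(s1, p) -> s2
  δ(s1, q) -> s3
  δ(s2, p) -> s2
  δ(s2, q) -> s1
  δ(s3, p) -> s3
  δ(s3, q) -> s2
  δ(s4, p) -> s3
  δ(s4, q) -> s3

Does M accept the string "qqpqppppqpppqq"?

s3 --q--> s2
s2 --q--> s1
s1 --p--> s2
s2 --q--> s1
s1 --p--> s2
s2 --p--> s2
s2 --p--> s2
s2 --p--> s2
s2 --q--> s1
s1 --p--> s2
s2 --p--> s2
s2 --p--> s2
s2 --q--> s1
s1 --q--> s3
End in state s3, which is an accepting state.

accepted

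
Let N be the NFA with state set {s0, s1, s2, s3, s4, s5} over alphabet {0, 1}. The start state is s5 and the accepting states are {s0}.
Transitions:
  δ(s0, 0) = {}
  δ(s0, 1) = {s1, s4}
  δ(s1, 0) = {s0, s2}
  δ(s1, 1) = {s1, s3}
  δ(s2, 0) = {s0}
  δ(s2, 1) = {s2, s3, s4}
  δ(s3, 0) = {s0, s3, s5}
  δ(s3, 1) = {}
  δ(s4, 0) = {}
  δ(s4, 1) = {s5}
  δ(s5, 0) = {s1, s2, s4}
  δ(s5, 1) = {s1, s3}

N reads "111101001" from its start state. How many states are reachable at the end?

Start: {s5}
read 1: {s1, s3}
read 1: {s1, s3}
read 1: {s1, s3}
read 1: {s1, s3}
read 0: {s0, s2, s3, s5}
read 1: {s1, s2, s3, s4}
read 0: {s0, s2, s3, s5}
read 0: {s0, s1, s2, s3, s4, s5}
read 1: {s1, s2, s3, s4, s5}
Final reachable set {s1, s2, s3, s4, s5} has 5 states.

5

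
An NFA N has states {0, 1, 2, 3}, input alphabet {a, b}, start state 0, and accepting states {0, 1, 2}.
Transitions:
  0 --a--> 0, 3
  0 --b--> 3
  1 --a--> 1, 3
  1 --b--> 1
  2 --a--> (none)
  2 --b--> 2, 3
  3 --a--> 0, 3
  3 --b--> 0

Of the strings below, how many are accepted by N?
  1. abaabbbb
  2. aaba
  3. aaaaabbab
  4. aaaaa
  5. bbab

abaabbbb: accepted
aaba: accepted
aaaaabbab: accepted
aaaaa: accepted
bbab: accepted

5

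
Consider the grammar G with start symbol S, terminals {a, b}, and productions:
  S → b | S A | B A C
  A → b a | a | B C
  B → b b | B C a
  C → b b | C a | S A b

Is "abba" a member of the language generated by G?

no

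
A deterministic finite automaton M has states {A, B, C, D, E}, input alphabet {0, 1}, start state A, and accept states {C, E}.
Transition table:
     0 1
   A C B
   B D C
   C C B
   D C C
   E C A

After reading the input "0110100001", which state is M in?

B

A --0--> C
C --1--> B
B --1--> C
C --0--> C
C --1--> B
B --0--> D
D --0--> C
C --0--> C
C --0--> C
C --1--> B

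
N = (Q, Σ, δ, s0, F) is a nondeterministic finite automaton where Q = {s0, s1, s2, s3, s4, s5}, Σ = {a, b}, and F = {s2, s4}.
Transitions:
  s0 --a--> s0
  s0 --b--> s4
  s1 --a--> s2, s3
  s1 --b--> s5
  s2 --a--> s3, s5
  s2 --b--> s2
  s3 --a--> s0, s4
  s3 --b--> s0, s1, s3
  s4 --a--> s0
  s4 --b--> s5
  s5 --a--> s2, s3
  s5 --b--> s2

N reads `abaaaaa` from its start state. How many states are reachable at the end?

1

Start: {s0}
read a: {s0}
read b: {s4}
read a: {s0}
read a: {s0}
read a: {s0}
read a: {s0}
read a: {s0}
Final reachable set {s0} has 1 state.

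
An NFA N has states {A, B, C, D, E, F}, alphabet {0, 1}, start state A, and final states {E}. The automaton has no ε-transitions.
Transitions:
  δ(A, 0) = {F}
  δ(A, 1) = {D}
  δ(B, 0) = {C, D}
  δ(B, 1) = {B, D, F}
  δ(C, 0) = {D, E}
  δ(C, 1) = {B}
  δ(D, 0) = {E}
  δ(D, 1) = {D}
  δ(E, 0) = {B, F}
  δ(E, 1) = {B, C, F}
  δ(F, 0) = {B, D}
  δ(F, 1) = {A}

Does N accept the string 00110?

Start: {A}
read 0: {F}
read 0: {B, D}
read 1: {B, D, F}
read 1: {A, B, D, F}
read 0: {B, C, D, E, F}
Reachable ∩ accepting = {E} — nonempty.

accepted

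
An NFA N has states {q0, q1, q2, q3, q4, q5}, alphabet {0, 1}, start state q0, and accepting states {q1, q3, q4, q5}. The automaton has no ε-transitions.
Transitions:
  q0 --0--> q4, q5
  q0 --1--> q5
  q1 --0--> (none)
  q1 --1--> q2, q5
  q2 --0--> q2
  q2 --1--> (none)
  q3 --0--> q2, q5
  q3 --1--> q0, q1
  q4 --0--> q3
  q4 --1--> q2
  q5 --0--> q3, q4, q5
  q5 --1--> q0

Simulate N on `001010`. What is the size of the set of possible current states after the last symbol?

3

Start: {q0}
read 0: {q4, q5}
read 0: {q3, q4, q5}
read 1: {q0, q1, q2}
read 0: {q2, q4, q5}
read 1: {q0, q2}
read 0: {q2, q4, q5}
Final reachable set {q2, q4, q5} has 3 states.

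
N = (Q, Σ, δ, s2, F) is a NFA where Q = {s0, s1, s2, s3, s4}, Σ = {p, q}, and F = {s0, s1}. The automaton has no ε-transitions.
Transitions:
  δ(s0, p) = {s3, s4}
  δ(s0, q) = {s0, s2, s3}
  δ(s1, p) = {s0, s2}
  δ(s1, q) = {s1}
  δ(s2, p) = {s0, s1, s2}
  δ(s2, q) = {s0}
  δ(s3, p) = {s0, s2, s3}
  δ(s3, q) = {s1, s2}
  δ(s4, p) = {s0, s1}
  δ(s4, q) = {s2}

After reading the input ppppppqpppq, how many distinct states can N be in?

4

Start: {s2}
read p: {s0, s1, s2}
read p: {s0, s1, s2, s3, s4}
read p: {s0, s1, s2, s3, s4}
read p: {s0, s1, s2, s3, s4}
read p: {s0, s1, s2, s3, s4}
read p: {s0, s1, s2, s3, s4}
read q: {s0, s1, s2, s3}
read p: {s0, s1, s2, s3, s4}
read p: {s0, s1, s2, s3, s4}
read p: {s0, s1, s2, s3, s4}
read q: {s0, s1, s2, s3}
Final reachable set {s0, s1, s2, s3} has 4 states.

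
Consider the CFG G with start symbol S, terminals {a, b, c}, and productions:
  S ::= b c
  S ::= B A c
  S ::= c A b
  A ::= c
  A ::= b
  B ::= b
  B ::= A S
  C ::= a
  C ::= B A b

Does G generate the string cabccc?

no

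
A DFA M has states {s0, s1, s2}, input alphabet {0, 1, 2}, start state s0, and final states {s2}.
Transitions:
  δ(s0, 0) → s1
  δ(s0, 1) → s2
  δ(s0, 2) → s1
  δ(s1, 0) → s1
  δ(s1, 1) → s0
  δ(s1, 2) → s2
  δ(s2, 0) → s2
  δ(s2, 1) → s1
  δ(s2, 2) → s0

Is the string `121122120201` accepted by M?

s0 --1--> s2
s2 --2--> s0
s0 --1--> s2
s2 --1--> s1
s1 --2--> s2
s2 --2--> s0
s0 --1--> s2
s2 --2--> s0
s0 --0--> s1
s1 --2--> s2
s2 --0--> s2
s2 --1--> s1
End in state s1, which is not an accepting state.

rejected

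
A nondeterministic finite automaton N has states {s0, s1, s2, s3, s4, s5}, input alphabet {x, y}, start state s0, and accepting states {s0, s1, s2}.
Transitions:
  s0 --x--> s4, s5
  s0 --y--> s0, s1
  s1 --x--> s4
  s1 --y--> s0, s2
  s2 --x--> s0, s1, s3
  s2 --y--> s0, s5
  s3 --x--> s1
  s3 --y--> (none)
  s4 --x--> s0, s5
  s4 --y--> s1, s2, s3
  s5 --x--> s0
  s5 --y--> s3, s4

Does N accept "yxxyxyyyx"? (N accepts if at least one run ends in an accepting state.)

Start: {s0}
read y: {s0, s1}
read x: {s4, s5}
read x: {s0, s5}
read y: {s0, s1, s3, s4}
read x: {s0, s1, s4, s5}
read y: {s0, s1, s2, s3, s4}
read y: {s0, s1, s2, s3, s5}
read y: {s0, s1, s2, s3, s4, s5}
read x: {s0, s1, s3, s4, s5}
Reachable ∩ accepting = {s0, s1} — nonempty.

accepted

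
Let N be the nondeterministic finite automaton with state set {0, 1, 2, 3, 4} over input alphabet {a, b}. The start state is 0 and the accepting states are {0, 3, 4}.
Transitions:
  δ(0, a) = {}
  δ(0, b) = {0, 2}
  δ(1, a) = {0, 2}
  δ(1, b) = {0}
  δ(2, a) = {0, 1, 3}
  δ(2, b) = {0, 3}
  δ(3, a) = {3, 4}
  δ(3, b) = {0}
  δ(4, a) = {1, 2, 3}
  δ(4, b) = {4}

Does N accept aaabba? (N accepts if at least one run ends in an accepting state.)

Start: {0}
read a: {}
The reachable set is empty and stays empty for the remaining 5 symbols.
Reachable ∩ accepting = {} — empty.

rejected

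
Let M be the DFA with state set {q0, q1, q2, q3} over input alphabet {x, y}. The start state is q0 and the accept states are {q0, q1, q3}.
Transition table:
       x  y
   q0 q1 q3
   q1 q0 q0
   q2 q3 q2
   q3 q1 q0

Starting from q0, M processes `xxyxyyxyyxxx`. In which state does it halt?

q1

q0 --x--> q1
q1 --x--> q0
q0 --y--> q3
q3 --x--> q1
q1 --y--> q0
q0 --y--> q3
q3 --x--> q1
q1 --y--> q0
q0 --y--> q3
q3 --x--> q1
q1 --x--> q0
q0 --x--> q1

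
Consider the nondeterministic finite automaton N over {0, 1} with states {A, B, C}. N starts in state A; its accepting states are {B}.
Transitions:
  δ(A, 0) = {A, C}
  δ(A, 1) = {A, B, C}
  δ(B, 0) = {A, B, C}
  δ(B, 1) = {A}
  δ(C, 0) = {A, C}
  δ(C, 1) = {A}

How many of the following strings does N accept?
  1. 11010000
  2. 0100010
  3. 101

3

11010000: accepted
0100010: accepted
101: accepted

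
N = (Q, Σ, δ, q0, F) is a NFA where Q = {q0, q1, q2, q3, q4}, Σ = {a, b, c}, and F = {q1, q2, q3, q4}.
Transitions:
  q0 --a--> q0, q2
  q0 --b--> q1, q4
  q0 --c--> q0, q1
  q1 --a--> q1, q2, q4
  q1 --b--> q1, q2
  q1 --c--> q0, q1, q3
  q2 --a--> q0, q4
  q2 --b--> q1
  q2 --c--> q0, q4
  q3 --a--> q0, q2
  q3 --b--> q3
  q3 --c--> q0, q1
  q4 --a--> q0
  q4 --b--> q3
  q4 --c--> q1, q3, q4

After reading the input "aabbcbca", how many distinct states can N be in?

Start: {q0}
read a: {q0, q2}
read a: {q0, q2, q4}
read b: {q1, q3, q4}
read b: {q1, q2, q3}
read c: {q0, q1, q3, q4}
read b: {q1, q2, q3, q4}
read c: {q0, q1, q3, q4}
read a: {q0, q1, q2, q4}
Final reachable set {q0, q1, q2, q4} has 4 states.

4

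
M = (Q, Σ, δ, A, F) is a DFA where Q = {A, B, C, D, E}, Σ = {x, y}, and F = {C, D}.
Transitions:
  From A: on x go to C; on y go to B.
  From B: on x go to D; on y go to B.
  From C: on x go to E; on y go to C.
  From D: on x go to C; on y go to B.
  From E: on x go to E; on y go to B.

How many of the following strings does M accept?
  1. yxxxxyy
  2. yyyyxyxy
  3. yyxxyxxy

0

yxxxxyy: rejected
yyyyxyxy: rejected
yyxxyxxy: rejected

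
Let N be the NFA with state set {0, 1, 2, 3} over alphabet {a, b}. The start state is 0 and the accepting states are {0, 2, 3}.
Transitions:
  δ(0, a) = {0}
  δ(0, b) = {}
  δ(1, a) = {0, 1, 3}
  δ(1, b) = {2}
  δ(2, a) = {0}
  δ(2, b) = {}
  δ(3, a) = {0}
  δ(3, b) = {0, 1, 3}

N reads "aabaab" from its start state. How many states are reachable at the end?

Start: {0}
read a: {0}
read a: {0}
read b: {}
The reachable set is empty and stays empty for the remaining 3 symbols.
Final reachable set {} has 0 states.

0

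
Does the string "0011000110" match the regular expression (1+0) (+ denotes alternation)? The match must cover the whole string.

Neither 1 nor 0 matches 0011000110.

no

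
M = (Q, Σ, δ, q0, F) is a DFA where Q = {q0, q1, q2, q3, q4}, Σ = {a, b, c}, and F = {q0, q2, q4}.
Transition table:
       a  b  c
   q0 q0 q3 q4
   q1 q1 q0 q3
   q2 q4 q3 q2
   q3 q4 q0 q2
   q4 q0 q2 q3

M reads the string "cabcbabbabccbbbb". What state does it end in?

q0 --c--> q4
q4 --a--> q0
q0 --b--> q3
q3 --c--> q2
q2 --b--> q3
q3 --a--> q4
q4 --b--> q2
q2 --b--> q3
q3 --a--> q4
q4 --b--> q2
q2 --c--> q2
q2 --c--> q2
q2 --b--> q3
q3 --b--> q0
q0 --b--> q3
q3 --b--> q0

q0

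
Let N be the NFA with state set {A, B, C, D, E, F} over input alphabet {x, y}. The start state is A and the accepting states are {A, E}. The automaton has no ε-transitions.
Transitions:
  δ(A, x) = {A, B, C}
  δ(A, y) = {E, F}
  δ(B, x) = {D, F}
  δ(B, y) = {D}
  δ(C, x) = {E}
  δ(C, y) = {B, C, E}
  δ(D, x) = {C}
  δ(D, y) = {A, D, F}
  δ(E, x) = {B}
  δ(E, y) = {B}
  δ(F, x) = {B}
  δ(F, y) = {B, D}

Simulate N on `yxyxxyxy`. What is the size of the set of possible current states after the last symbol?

Start: {A}
read y: {E, F}
read x: {B}
read y: {D}
read x: {C}
read x: {E}
read y: {B}
read x: {D, F}
read y: {A, B, D, F}
Final reachable set {A, B, D, F} has 4 states.

4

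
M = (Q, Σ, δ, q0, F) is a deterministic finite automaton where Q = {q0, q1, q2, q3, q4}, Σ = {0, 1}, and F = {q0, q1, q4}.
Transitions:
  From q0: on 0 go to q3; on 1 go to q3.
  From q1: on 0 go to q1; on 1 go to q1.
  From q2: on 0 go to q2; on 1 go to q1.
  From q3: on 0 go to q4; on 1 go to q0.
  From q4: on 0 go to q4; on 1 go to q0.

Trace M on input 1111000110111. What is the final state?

q0

q0 --1--> q3
q3 --1--> q0
q0 --1--> q3
q3 --1--> q0
q0 --0--> q3
q3 --0--> q4
q4 --0--> q4
q4 --1--> q0
q0 --1--> q3
q3 --0--> q4
q4 --1--> q0
q0 --1--> q3
q3 --1--> q0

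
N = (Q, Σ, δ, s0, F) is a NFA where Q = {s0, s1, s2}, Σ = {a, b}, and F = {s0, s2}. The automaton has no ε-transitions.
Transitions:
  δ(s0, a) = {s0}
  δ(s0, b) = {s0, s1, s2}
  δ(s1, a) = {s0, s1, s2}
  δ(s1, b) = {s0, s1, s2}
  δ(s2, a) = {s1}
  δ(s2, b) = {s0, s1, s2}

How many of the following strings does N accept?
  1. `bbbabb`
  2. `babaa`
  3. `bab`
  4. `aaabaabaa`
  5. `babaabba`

5

`bbbabb`: accepted
`babaa`: accepted
`bab`: accepted
`aaabaabaa`: accepted
`babaabba`: accepted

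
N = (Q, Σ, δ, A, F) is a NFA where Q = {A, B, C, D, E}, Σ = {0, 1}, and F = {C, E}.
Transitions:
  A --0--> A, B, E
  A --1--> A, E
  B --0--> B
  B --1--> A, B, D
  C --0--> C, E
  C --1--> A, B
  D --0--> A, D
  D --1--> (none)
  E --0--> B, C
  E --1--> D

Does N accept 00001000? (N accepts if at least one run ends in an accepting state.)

Start: {A}
read 0: {A, B, E}
read 0: {A, B, C, E}
read 0: {A, B, C, E}
read 0: {A, B, C, E}
read 1: {A, B, D, E}
read 0: {A, B, C, D, E}
read 0: {A, B, C, D, E}
read 0: {A, B, C, D, E}
Reachable ∩ accepting = {C, E} — nonempty.

accepted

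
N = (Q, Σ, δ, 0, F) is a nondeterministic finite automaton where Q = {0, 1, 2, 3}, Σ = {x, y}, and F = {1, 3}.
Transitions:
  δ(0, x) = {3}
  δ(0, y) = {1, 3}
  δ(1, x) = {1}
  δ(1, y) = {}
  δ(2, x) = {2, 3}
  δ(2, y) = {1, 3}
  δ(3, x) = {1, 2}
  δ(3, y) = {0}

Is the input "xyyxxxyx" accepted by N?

accepted

Start: {0}
read x: {3}
read y: {0}
read y: {1, 3}
read x: {1, 2}
read x: {1, 2, 3}
read x: {1, 2, 3}
read y: {0, 1, 3}
read x: {1, 2, 3}
Reachable ∩ accepting = {1, 3} — nonempty.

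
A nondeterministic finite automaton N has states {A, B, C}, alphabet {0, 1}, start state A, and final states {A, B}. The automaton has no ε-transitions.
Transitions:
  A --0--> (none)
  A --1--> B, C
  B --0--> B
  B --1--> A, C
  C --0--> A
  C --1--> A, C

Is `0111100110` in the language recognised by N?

Start: {A}
read 0: {}
The reachable set is empty and stays empty for the remaining 9 symbols.
Reachable ∩ accepting = {} — empty.

rejected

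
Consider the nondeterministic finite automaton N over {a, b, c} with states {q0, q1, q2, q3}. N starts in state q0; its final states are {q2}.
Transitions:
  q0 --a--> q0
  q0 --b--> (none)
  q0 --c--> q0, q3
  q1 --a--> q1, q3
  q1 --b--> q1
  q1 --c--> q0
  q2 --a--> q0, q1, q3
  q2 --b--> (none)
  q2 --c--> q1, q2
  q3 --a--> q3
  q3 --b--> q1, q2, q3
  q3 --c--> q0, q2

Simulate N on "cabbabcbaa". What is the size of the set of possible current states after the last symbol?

2

Start: {q0}
read c: {q0, q3}
read a: {q0, q3}
read b: {q1, q2, q3}
read b: {q1, q2, q3}
read a: {q0, q1, q3}
read b: {q1, q2, q3}
read c: {q0, q1, q2}
read b: {q1}
read a: {q1, q3}
read a: {q1, q3}
Final reachable set {q1, q3} has 2 states.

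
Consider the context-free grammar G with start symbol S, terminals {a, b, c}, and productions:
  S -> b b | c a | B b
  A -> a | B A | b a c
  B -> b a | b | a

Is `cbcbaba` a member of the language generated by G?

no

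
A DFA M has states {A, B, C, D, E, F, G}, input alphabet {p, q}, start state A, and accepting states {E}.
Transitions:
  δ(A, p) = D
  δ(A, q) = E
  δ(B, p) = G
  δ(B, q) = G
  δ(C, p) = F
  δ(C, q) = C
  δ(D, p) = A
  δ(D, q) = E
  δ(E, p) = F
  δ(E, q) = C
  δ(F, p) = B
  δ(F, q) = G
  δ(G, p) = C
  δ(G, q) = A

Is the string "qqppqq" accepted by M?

A --q--> E
E --q--> C
C --p--> F
F --p--> B
B --q--> G
G --q--> A
End in state A, which is not an accepting state.

rejected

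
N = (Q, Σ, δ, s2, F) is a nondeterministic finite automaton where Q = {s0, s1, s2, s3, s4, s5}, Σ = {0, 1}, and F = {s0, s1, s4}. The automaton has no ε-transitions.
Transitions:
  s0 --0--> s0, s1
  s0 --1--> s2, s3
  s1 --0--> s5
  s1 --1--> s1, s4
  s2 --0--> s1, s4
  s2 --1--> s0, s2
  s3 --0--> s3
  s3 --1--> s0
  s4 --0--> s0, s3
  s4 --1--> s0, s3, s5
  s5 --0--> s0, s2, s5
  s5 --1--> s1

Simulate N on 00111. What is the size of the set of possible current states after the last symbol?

Start: {s2}
read 0: {s1, s4}
read 0: {s0, s3, s5}
read 1: {s0, s1, s2, s3}
read 1: {s0, s1, s2, s3, s4}
read 1: {s0, s1, s2, s3, s4, s5}
Final reachable set {s0, s1, s2, s3, s4, s5} has 6 states.

6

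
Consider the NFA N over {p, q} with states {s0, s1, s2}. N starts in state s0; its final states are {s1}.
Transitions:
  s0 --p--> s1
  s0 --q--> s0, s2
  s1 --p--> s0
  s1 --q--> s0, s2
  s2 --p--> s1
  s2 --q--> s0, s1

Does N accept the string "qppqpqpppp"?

rejected

Start: {s0}
read q: {s0, s2}
read p: {s1}
read p: {s0}
read q: {s0, s2}
read p: {s1}
read q: {s0, s2}
read p: {s1}
read p: {s0}
read p: {s1}
read p: {s0}
Reachable ∩ accepting = {} — empty.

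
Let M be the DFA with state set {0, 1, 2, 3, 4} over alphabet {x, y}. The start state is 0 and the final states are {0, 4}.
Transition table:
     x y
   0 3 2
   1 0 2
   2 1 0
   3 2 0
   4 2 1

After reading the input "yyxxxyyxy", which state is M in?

0 --y--> 2
2 --y--> 0
0 --x--> 3
3 --x--> 2
2 --x--> 1
1 --y--> 2
2 --y--> 0
0 --x--> 3
3 --y--> 0

0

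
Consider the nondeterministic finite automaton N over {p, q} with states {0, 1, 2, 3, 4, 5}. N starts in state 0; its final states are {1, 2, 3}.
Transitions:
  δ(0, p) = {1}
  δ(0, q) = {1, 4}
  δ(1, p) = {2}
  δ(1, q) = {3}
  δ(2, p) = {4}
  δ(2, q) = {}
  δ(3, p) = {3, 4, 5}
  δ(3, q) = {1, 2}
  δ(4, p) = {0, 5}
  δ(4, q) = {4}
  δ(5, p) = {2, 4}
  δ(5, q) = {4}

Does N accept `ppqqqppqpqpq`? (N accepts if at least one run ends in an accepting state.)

rejected

Start: {0}
read p: {1}
read p: {2}
read q: {}
The reachable set is empty and stays empty for the remaining 9 symbols.
Reachable ∩ accepting = {} — empty.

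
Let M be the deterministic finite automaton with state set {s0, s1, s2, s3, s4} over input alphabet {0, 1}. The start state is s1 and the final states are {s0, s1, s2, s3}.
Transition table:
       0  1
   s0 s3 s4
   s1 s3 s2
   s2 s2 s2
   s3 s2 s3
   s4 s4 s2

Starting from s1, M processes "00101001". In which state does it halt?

s2

s1 --0--> s3
s3 --0--> s2
s2 --1--> s2
s2 --0--> s2
s2 --1--> s2
s2 --0--> s2
s2 --0--> s2
s2 --1--> s2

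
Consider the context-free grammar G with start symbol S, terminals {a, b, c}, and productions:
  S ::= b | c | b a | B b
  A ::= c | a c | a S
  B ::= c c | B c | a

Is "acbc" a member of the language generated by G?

no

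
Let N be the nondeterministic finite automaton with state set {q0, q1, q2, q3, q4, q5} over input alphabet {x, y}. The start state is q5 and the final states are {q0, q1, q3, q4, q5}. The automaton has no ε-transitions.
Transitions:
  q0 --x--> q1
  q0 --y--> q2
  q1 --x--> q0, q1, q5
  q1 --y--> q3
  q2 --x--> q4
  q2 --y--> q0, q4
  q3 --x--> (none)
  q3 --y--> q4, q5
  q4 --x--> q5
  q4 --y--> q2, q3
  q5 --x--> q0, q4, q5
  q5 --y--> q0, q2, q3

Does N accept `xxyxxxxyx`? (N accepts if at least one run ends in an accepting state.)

accepted

Start: {q5}
read x: {q0, q4, q5}
read x: {q0, q1, q4, q5}
read y: {q0, q2, q3}
read x: {q1, q4}
read x: {q0, q1, q5}
read x: {q0, q1, q4, q5}
read x: {q0, q1, q4, q5}
read y: {q0, q2, q3}
read x: {q1, q4}
Reachable ∩ accepting = {q1, q4} — nonempty.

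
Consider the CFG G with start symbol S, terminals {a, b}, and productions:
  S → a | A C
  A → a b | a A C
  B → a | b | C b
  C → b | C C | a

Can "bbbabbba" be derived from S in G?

no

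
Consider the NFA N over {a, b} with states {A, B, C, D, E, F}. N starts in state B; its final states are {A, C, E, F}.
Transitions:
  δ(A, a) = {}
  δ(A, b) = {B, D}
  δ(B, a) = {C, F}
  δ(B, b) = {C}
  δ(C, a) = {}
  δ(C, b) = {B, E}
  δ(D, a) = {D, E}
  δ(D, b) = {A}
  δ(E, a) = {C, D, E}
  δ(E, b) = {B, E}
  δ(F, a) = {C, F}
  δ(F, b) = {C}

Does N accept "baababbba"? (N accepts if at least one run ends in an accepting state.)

Start: {B}
read b: {C}
read a: {}
The reachable set is empty and stays empty for the remaining 7 symbols.
Reachable ∩ accepting = {} — empty.

rejected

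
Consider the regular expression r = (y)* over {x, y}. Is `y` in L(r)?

Split into 1 piece y; each matches y.

yes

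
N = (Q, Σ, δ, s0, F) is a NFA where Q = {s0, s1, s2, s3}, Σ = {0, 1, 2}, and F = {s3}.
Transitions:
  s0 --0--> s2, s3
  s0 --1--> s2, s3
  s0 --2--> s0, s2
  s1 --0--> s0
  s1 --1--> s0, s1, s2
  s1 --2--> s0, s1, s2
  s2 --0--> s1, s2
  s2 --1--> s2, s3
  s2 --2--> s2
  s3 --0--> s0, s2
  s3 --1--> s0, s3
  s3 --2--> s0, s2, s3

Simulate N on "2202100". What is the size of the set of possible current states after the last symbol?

Start: {s0}
read 2: {s0, s2}
read 2: {s0, s2}
read 0: {s1, s2, s3}
read 2: {s0, s1, s2, s3}
read 1: {s0, s1, s2, s3}
read 0: {s0, s1, s2, s3}
read 0: {s0, s1, s2, s3}
Final reachable set {s0, s1, s2, s3} has 4 states.

4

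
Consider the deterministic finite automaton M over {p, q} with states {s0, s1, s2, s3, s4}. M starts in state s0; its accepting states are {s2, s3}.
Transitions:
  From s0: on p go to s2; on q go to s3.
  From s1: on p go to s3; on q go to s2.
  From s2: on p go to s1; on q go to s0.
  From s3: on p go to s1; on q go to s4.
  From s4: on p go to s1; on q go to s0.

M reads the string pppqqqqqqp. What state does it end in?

s1

s0 --p--> s2
s2 --p--> s1
s1 --p--> s3
s3 --q--> s4
s4 --q--> s0
s0 --q--> s3
s3 --q--> s4
s4 --q--> s0
s0 --q--> s3
s3 --p--> s1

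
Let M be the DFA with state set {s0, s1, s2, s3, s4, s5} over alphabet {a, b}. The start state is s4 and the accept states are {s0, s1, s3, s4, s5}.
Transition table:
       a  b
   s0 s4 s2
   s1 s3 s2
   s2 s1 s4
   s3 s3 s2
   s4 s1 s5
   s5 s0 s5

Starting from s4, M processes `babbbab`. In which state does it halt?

s4 --b--> s5
s5 --a--> s0
s0 --b--> s2
s2 --b--> s4
s4 --b--> s5
s5 --a--> s0
s0 --b--> s2

s2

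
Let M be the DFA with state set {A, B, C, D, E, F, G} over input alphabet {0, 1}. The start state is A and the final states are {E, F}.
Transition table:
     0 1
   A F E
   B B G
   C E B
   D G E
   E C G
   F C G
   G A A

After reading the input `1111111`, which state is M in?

A --1--> E
E --1--> G
G --1--> A
A --1--> E
E --1--> G
G --1--> A
A --1--> E

E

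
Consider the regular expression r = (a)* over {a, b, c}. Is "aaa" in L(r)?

Split into 3 pieces a · a · a; each matches a.

yes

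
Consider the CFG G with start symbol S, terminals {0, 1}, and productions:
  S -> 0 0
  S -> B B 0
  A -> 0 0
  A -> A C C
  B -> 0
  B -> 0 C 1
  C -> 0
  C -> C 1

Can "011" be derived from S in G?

no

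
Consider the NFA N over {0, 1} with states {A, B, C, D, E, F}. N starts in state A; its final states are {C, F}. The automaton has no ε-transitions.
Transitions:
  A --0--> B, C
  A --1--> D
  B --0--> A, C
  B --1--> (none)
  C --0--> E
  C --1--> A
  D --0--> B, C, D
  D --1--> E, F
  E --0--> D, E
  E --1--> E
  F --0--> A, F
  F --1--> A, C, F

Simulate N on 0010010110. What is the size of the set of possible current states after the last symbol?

Start: {A}
read 0: {B, C}
read 0: {A, C, E}
read 1: {A, D, E}
read 0: {B, C, D, E}
read 0: {A, B, C, D, E}
read 1: {A, D, E, F}
read 0: {A, B, C, D, E, F}
read 1: {A, C, D, E, F}
read 1: {A, C, D, E, F}
read 0: {A, B, C, D, E, F}
Final reachable set {A, B, C, D, E, F} has 6 states.

6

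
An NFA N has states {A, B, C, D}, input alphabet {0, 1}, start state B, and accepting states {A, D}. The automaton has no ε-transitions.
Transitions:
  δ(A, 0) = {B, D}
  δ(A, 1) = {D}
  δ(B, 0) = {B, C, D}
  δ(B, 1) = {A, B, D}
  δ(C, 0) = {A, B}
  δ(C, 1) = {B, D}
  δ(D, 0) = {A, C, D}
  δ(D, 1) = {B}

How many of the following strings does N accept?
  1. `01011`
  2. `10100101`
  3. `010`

3

`01011`: accepted
`10100101`: accepted
`010`: accepted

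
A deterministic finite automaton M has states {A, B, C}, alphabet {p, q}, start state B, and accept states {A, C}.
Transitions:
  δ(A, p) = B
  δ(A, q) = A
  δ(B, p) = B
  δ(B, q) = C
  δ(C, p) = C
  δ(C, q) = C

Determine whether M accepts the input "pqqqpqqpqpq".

accepted

B --p--> B
B --q--> C
C --q--> C
C --q--> C
C --p--> C
C --q--> C
C --q--> C
C --p--> C
C --q--> C
C --p--> C
C --q--> C
End in state C, which is an accepting state.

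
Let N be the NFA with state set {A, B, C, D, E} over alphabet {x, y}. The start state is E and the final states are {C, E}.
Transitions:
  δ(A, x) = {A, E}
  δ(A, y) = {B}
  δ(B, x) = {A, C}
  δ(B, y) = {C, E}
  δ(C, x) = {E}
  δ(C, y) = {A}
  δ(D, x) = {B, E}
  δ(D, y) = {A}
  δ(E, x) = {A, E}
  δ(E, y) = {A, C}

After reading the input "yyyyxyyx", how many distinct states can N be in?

Start: {E}
read y: {A, C}
read y: {A, B}
read y: {B, C, E}
read y: {A, C, E}
read x: {A, E}
read y: {A, B, C}
read y: {A, B, C, E}
read x: {A, C, E}
Final reachable set {A, C, E} has 3 states.

3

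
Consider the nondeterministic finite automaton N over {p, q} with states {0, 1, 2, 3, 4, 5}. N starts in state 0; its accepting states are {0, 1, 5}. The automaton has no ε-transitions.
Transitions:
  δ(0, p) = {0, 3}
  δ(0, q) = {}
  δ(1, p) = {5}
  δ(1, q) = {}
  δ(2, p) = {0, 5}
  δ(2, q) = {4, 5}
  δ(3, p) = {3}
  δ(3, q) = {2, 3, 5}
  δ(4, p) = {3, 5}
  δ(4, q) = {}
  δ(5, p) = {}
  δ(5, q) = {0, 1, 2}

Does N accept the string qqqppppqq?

rejected

Start: {0}
read q: {}
The reachable set is empty and stays empty for the remaining 8 symbols.
Reachable ∩ accepting = {} — empty.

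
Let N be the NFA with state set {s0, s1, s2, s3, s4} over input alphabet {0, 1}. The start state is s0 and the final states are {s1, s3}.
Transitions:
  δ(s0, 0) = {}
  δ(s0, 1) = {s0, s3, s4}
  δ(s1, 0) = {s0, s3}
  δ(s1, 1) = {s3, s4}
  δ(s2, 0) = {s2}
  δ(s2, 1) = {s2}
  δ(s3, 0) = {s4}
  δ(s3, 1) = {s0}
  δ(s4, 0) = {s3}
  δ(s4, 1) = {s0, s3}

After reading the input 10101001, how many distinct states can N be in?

Start: {s0}
read 1: {s0, s3, s4}
read 0: {s3, s4}
read 1: {s0, s3}
read 0: {s4}
read 1: {s0, s3}
read 0: {s4}
read 0: {s3}
read 1: {s0}
Final reachable set {s0} has 1 state.

1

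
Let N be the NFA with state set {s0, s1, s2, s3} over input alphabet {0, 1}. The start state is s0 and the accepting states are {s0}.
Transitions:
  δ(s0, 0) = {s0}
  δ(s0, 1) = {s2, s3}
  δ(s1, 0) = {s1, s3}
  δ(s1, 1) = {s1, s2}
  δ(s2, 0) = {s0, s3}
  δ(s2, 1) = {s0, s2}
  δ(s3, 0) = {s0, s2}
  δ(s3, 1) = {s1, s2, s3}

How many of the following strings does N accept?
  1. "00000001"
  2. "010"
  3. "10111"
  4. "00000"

3

"00000001": rejected
"010": accepted
"10111": accepted
"00000": accepted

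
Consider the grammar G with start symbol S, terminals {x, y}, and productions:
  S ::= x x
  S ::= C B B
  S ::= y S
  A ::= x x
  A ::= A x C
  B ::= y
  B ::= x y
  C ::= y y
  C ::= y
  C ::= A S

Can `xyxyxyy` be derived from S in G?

no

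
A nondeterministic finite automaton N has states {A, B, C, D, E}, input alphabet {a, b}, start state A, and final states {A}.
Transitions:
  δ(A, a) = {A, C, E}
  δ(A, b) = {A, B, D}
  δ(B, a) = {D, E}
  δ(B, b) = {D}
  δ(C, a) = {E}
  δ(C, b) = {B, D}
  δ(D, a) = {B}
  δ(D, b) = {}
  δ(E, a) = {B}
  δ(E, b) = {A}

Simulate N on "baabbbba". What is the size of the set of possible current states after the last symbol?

Start: {A}
read b: {A, B, D}
read a: {A, B, C, D, E}
read a: {A, B, C, D, E}
read b: {A, B, D}
read b: {A, B, D}
read b: {A, B, D}
read b: {A, B, D}
read a: {A, B, C, D, E}
Final reachable set {A, B, C, D, E} has 5 states.

5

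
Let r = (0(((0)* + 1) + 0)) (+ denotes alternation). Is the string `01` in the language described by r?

Split as 0·1: 0 matches 0 and (((0)*+1)+0) matches 1.

yes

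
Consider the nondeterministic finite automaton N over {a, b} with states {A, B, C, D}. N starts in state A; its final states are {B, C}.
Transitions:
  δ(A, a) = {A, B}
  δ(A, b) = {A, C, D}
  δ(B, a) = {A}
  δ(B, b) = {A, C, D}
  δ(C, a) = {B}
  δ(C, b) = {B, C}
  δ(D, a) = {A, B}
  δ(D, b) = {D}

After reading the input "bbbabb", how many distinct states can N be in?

4

Start: {A}
read b: {A, C, D}
read b: {A, B, C, D}
read b: {A, B, C, D}
read a: {A, B}
read b: {A, C, D}
read b: {A, B, C, D}
Final reachable set {A, B, C, D} has 4 states.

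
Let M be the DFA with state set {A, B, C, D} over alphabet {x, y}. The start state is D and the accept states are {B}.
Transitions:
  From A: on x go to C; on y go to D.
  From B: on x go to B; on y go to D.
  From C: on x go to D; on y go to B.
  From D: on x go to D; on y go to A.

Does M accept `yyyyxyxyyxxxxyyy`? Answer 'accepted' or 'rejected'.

rejected

D --y--> A
A --y--> D
D --y--> A
A --y--> D
D --x--> D
D --y--> A
A --x--> C
C --y--> B
B --y--> D
D --x--> D
D --x--> D
D --x--> D
D --x--> D
D --y--> A
A --y--> D
D --y--> A
End in state A, which is not an accepting state.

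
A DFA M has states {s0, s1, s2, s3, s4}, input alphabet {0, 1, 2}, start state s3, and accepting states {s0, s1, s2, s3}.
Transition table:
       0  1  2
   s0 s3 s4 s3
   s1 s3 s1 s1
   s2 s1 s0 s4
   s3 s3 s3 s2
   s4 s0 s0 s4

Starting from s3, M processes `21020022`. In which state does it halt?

s4

s3 --2--> s2
s2 --1--> s0
s0 --0--> s3
s3 --2--> s2
s2 --0--> s1
s1 --0--> s3
s3 --2--> s2
s2 --2--> s4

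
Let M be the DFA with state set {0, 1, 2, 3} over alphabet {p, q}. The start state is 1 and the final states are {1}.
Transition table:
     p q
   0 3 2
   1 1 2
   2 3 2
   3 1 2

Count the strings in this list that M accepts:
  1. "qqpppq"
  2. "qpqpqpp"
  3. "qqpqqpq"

1

"qqpppq": rejected
"qpqpqpp": accepted
"qqpqqpq": rejected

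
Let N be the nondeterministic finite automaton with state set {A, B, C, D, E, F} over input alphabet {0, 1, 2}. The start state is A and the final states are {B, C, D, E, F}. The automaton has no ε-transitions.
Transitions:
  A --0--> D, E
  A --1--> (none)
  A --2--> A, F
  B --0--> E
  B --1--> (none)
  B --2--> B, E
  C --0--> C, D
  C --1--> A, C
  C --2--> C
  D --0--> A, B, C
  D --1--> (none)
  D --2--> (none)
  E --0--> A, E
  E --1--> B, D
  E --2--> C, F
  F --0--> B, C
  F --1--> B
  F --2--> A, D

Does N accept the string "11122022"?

rejected

Start: {A}
read 1: {}
The reachable set is empty and stays empty for the remaining 7 symbols.
Reachable ∩ accepting = {} — empty.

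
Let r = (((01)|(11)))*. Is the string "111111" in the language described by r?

Split into 3 pieces 11 · 11 · 11; each matches ((01)|(11)).

yes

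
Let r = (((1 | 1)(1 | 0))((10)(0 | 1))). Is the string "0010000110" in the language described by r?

no

No split of 0010000110 into u·v has ((1|1)(1|0)) matching u and ((10)(0|1)) matching v.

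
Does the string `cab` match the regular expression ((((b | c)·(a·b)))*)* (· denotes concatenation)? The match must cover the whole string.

yes

Split into 1 piece cab; each matches (((b|c)·(a·b)))*.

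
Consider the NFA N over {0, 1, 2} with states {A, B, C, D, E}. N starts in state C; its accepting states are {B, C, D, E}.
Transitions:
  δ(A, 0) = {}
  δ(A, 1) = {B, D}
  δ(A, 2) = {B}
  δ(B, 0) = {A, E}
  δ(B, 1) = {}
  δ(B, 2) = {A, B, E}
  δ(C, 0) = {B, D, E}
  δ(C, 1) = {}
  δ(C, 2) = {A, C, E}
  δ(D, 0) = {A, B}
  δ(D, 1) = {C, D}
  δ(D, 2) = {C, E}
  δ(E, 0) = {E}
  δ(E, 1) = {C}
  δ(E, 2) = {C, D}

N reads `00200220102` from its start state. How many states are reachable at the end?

5

Start: {C}
read 0: {B, D, E}
read 0: {A, B, E}
read 2: {A, B, C, D, E}
read 0: {A, B, D, E}
read 0: {A, B, E}
read 2: {A, B, C, D, E}
read 2: {A, B, C, D, E}
read 0: {A, B, D, E}
read 1: {B, C, D}
read 0: {A, B, D, E}
read 2: {A, B, C, D, E}
Final reachable set {A, B, C, D, E} has 5 states.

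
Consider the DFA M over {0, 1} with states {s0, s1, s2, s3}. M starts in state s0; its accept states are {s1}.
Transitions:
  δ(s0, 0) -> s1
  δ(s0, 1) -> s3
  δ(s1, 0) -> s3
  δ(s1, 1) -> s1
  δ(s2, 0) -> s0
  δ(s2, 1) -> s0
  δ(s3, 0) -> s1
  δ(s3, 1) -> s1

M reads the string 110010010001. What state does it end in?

s0 --1--> s3
s3 --1--> s1
s1 --0--> s3
s3 --0--> s1
s1 --1--> s1
s1 --0--> s3
s3 --0--> s1
s1 --1--> s1
s1 --0--> s3
s3 --0--> s1
s1 --0--> s3
s3 --1--> s1

s1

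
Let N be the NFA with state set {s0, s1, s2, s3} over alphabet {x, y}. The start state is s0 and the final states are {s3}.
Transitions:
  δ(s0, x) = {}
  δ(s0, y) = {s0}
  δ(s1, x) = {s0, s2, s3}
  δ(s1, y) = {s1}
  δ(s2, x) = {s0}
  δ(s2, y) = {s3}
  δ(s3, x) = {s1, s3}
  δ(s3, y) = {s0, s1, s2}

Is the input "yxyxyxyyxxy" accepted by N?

rejected

Start: {s0}
read y: {s0}
read x: {}
The reachable set is empty and stays empty for the remaining 9 symbols.
Reachable ∩ accepting = {} — empty.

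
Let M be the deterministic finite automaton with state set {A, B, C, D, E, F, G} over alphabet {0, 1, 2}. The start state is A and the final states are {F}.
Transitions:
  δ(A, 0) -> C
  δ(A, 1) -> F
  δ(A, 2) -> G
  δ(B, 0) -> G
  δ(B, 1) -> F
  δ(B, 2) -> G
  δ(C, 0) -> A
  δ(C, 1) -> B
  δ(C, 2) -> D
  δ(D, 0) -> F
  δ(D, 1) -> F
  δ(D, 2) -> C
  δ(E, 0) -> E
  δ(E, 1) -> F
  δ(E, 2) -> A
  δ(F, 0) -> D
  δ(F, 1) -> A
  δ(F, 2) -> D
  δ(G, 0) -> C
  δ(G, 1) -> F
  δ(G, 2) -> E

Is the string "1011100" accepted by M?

accepted

A --1--> F
F --0--> D
D --1--> F
F --1--> A
A --1--> F
F --0--> D
D --0--> F
End in state F, which is an accepting state.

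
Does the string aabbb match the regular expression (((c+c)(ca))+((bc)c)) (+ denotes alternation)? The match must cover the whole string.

no

Neither ((c+c)(ca)) nor ((bc)c) matches aabbb.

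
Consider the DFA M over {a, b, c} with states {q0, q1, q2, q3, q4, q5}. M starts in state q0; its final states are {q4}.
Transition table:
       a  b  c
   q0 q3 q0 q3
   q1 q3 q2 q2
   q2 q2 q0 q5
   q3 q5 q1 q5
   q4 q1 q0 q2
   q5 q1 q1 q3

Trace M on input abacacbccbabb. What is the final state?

q2

q0 --a--> q3
q3 --b--> q1
q1 --a--> q3
q3 --c--> q5
q5 --a--> q1
q1 --c--> q2
q2 --b--> q0
q0 --c--> q3
q3 --c--> q5
q5 --b--> q1
q1 --a--> q3
q3 --b--> q1
q1 --b--> q2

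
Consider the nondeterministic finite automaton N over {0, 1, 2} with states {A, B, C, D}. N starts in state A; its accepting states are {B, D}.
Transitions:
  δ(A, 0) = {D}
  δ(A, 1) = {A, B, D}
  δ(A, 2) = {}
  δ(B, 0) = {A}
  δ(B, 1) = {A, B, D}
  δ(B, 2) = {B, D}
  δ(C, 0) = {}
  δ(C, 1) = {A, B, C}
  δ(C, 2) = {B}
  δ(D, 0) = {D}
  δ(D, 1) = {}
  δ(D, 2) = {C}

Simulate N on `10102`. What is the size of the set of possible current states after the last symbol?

1

Start: {A}
read 1: {A, B, D}
read 0: {A, D}
read 1: {A, B, D}
read 0: {A, D}
read 2: {C}
Final reachable set {C} has 1 state.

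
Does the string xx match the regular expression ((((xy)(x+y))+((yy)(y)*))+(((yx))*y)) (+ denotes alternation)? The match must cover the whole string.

Neither (((xy)(x+y))+((yy)(y)*)) nor (((yx))*y) matches xx.

no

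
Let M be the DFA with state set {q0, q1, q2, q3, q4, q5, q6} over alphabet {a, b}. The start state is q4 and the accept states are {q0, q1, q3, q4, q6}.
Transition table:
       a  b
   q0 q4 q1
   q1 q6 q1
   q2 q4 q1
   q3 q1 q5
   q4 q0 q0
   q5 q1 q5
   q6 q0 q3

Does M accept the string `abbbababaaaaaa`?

accepted

q4 --a--> q0
q0 --b--> q1
q1 --b--> q1
q1 --b--> q1
q1 --a--> q6
q6 --b--> q3
q3 --a--> q1
q1 --b--> q1
q1 --a--> q6
q6 --a--> q0
q0 --a--> q4
q4 --a--> q0
q0 --a--> q4
q4 --a--> q0
End in state q0, which is an accepting state.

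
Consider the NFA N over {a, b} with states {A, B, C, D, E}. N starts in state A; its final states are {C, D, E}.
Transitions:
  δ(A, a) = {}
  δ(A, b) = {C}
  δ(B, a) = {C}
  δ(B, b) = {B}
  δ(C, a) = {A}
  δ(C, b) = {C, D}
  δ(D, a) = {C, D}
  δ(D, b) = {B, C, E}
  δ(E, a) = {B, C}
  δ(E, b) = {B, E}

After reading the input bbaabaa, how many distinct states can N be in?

3

Start: {A}
read b: {C}
read b: {C, D}
read a: {A, C, D}
read a: {A, C, D}
read b: {B, C, D, E}
read a: {A, B, C, D}
read a: {A, C, D}
Final reachable set {A, C, D} has 3 states.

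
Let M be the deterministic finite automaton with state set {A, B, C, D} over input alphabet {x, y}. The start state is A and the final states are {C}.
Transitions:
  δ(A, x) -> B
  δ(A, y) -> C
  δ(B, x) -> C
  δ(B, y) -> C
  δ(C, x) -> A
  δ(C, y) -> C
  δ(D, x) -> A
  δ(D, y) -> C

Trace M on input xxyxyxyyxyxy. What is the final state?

A --x--> B
B --x--> C
C --y--> C
C --x--> A
A --y--> C
C --x--> A
A --y--> C
C --y--> C
C --x--> A
A --y--> C
C --x--> A
A --y--> C

C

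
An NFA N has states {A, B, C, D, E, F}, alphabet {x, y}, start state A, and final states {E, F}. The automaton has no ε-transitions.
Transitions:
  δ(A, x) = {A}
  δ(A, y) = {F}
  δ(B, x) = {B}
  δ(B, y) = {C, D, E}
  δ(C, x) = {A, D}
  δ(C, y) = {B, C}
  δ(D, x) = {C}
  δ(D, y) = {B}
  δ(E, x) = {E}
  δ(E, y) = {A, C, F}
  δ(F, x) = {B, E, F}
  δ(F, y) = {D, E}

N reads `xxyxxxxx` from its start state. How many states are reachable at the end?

Start: {A}
read x: {A}
read x: {A}
read y: {F}
read x: {B, E, F}
read x: {B, E, F}
read x: {B, E, F}
read x: {B, E, F}
read x: {B, E, F}
Final reachable set {B, E, F} has 3 states.

3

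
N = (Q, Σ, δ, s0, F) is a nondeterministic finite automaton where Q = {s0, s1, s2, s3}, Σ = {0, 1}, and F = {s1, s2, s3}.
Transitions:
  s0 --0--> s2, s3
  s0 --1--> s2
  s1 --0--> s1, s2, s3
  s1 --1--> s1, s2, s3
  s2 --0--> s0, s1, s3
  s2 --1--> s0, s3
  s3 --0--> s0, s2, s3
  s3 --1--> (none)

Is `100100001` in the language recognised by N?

accepted

Start: {s0}
read 1: {s2}
read 0: {s0, s1, s3}
read 0: {s0, s1, s2, s3}
read 1: {s0, s1, s2, s3}
read 0: {s0, s1, s2, s3}
read 0: {s0, s1, s2, s3}
read 0: {s0, s1, s2, s3}
read 0: {s0, s1, s2, s3}
read 1: {s0, s1, s2, s3}
Reachable ∩ accepting = {s1, s2, s3} — nonempty.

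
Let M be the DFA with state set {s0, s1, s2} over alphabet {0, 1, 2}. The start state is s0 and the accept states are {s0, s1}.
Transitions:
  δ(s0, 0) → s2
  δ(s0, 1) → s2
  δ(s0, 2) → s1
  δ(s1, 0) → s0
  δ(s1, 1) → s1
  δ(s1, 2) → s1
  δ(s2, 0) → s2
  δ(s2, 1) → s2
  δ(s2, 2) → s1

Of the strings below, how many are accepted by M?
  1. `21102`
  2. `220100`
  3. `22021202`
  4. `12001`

2

`21102`: accepted
`220100`: rejected
`22021202`: accepted
`12001`: rejected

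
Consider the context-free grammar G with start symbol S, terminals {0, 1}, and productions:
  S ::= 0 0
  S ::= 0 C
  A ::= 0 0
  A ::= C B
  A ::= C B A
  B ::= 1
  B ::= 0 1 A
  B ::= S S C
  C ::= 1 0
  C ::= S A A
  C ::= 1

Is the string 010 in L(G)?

S ⇒ 0C ⇒ 010

yes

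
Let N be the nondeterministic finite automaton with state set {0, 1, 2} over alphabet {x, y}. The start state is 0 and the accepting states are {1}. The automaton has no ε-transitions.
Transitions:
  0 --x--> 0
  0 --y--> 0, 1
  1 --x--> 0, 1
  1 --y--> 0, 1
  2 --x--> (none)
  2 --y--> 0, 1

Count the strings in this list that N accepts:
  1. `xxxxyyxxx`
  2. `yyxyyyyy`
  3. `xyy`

3

`xxxxyyxxx`: accepted
`yyxyyyyy`: accepted
`xyy`: accepted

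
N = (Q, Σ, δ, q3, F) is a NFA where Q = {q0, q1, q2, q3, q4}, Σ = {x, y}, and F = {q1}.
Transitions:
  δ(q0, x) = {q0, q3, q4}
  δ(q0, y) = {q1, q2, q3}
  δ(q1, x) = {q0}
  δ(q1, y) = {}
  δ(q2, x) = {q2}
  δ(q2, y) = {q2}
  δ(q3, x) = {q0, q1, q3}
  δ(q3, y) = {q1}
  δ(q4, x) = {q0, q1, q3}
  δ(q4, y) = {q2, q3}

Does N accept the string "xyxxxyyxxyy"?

Start: {q3}
read x: {q0, q1, q3}
read y: {q1, q2, q3}
read x: {q0, q1, q2, q3}
read x: {q0, q1, q2, q3, q4}
read x: {q0, q1, q2, q3, q4}
read y: {q1, q2, q3}
read y: {q1, q2}
read x: {q0, q2}
read x: {q0, q2, q3, q4}
read y: {q1, q2, q3}
read y: {q1, q2}
Reachable ∩ accepting = {q1} — nonempty.

accepted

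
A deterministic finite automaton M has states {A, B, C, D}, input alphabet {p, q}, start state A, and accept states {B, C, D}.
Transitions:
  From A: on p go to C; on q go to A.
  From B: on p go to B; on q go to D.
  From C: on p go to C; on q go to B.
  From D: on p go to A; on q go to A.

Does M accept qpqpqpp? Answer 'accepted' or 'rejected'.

A --q--> A
A --p--> C
C --q--> B
B --p--> B
B --q--> D
D --p--> A
A --p--> C
End in state C, which is an accepting state.

accepted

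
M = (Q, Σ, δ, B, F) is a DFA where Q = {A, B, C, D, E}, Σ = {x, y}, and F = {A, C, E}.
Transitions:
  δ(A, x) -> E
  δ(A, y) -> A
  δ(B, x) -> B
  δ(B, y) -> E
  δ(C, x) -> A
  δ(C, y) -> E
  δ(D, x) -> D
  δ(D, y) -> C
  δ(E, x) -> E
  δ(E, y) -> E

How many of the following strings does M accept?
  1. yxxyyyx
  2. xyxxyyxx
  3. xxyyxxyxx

3

yxxyyyx: accepted
xyxxyyxx: accepted
xxyyxxyxx: accepted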